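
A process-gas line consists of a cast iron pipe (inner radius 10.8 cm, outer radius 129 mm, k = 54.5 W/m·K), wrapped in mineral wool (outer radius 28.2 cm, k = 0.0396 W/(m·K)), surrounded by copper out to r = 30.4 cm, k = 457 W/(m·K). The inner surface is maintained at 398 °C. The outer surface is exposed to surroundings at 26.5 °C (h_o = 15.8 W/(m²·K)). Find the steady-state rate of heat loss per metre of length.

Treat each layer as a resistance in series:
  R'_cast iron = ln(0.129/0.108)/(2πk) = 0.1777/(2π·54.5) = 5.189×10^-4 m·K/W
  R'_mineral wool = ln(0.282/0.129)/(2πk) = 0.7821/(2π·0.0396) = 3.143 m·K/W
  R'_copper = ln(0.304/0.282)/(2πk) = 0.07512/(2π·457) = 2.616×10^-5 m·K/W
  R'_conv,out = 1/(2πr h) = 1/(2π·0.304·15.8) = 0.03314 m·K/W
ΣR = 5.189×10^-4 + 3.143 + 2.616×10^-5 + 0.03314 = 3.177 m·K/W
Q' = ΔT/ΣR = (398 °C − 26.5 °C)/3.177 = 117 W/m

Q' = 117 W/m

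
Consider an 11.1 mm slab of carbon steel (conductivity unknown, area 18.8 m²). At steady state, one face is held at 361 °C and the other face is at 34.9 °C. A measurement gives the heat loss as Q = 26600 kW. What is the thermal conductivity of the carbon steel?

ΣR = ΔT/Q = |361 − 34.9|/2.66×10^7 = 1.226×10^-5 K/W
L/(kA) = 1.226×10^-5 ⇒ k = 0.0111/(1.226×10^-5·18.8) = 48.2 W/m·K

k = 48.2 W/m·K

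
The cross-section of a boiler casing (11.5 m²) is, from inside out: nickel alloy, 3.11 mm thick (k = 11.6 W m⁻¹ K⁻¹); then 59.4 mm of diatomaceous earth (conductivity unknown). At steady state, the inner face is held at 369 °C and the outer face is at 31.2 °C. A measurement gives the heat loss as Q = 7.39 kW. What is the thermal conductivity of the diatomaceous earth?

ΣR = ΔT/Q = |369 − 31.2|/7390 = 0.04571 K/W
Known resistances:
  R_nickel alloy = L/(kA) = 0.00311/(11.6·11.5) = 2.331×10^-5 K/W
R_diatomaceous earth = ΣR − ΣR_known = 0.04571 − 2.331×10^-5 = 0.04569 K/W
L/(kA) = 0.04569 ⇒ k = 0.0594/(0.04569·11.5) = 0.113 W/m·K

k = 0.113 W/m·K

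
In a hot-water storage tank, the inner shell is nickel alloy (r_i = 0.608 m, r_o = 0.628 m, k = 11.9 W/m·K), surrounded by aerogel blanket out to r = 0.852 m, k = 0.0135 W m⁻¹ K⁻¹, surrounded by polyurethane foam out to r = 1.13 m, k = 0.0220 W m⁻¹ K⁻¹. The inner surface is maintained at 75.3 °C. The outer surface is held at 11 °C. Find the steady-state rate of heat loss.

Treat each layer as a resistance in series:
  R_nickel alloy = (1/0.608 − 1/0.628)/(4πk) = 0.05238/(4π·11.9) = 3.503×10^-4 K/W
  R_aerogel blanket = (1/0.628 − 1/0.852)/(4πk) = 0.4186/(4π·0.0135) = 2.468 K/W
  R_polyurethane foam = (1/0.852 − 1/1.13)/(4πk) = 0.2888/(4π·0.0220) = 1.044 K/W
ΣR = 3.503×10^-4 + 2.468 + 1.044 = 3.512 K/W
Q = ΔT/ΣR = (75.3 °C − 11 °C)/3.512 = 18.3 W

Q = 18.3 W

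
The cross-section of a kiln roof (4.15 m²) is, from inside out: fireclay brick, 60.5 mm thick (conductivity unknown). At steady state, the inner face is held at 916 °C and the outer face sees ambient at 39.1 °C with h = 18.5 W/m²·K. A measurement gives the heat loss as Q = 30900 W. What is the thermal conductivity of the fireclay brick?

ΣR = ΔT/Q = |916 − 39.1|/30900 = 0.02838 K/W
Known resistances:
  R_conv,out = 1/(hA) = 1/(18.5·4.15) = 0.01303 K/W
R_fireclay brick = ΣR − ΣR_known = 0.02838 − 0.01303 = 0.01535 K/W
L/(kA) = 0.01535 ⇒ k = 0.0605/(0.01535·4.15) = 0.950 W/m·K

k = 0.950 W/m·K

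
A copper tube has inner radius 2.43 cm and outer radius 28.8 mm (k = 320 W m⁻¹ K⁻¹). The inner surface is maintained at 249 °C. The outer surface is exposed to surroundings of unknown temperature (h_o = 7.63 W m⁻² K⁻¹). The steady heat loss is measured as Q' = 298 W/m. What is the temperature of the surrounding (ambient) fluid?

Series resistances:
  R'_copper = ln(0.0288/0.0243)/(2πk) = 0.1699/(2π·320) = 8.450×10^-5 m·K/W
  R'_conv,out = 1/(2πr h) = 1/(2π·0.0288·7.63) = 0.7243 m·K/W
ΣR = 0.7244 m·K/W
ΔT = Q'·ΣR = 298 × 0.7244 = 215.9 K
Heat flows outward, so T_out = T_in − ΔT = 249 − 215.9 = 33.1 °C

T_out = 33.1 °C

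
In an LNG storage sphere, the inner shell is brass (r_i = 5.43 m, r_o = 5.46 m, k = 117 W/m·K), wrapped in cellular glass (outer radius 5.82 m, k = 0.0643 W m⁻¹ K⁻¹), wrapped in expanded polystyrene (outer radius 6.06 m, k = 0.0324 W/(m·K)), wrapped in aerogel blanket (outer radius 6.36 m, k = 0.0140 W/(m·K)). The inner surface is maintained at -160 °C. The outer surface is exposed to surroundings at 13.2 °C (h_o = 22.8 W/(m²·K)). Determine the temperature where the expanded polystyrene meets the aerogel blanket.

T = -89.1 °C

Resistance network (inner→outer):
  R_brass = (1/5.43 − 1/5.46)/(4πk) = 0.001012/(4π·117) = 6.882×10^-7 K/W
  R_cellular glass = (1/5.46 − 1/5.82)/(4πk) = 0.01133/(4π·0.0643) = 0.01402 K/W
  R_expanded polystyrene = (1/5.82 − 1/6.06)/(4πk) = 0.006805/(4π·0.0324) = 0.01671 K/W
  R_aerogel blanket = (1/6.06 − 1/6.36)/(4πk) = 0.007784/(4π·0.0140) = 0.04424 K/W
  R_conv,out = 1/(4πr²h) = 1/(4π·6.36²·22.8) = 8.629×10^-5 K/W
ΣR = 6.882×10^-7 + 0.01402 + 0.01671 + 0.04424 + 8.629×10^-5 = 0.07506 K/W
Q = ΔT/ΣR = (-160 °C − 13.2 °C)/0.07506 = -2307 W
From the inner boundary to the expanded polystyrene/aerogel blanket interface, ΣR_partial = 0.03073 K/W.
T_interface = T_in − Q·ΣR_partial = -160 °C − (-2307)(0.03073) = -89.1 °C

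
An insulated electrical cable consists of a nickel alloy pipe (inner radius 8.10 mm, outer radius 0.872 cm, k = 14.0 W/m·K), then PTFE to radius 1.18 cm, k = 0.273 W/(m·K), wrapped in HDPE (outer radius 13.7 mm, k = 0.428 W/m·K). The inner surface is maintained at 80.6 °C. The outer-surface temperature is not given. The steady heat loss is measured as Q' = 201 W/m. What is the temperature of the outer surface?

T_out = 33.8 °C

Sum the resistances:
  R'_nickel alloy = ln(0.00872/0.00810)/(2πk) = 0.07376/(2π·14.0) = 8.385×10^-4 m·K/W
  R'_PTFE = ln(0.0118/0.00872)/(2πk) = 0.3025/(2π·0.273) = 0.1763 m·K/W
  R'_HDPE = ln(0.0137/0.0118)/(2πk) = 0.1493/(2π·0.428) = 0.05552 m·K/W
ΣR = 0.2327 m·K/W
ΔT = Q'·ΣR = 201 × 0.2327 = 46.77 K
Heat flows outward, so T_out = T_in − ΔT = 80.6 − 46.77 = 33.8 °C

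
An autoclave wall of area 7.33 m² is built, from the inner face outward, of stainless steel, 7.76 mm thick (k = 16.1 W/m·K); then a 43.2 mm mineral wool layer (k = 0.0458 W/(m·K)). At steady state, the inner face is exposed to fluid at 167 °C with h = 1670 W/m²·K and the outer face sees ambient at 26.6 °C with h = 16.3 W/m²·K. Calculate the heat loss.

Series thermal resistances, inner to outer:
  R_conv,in = 1/(hA) = 1/(1670·7.33) = 8.169×10^-5 K/W
  R_stainless steel = L/(kA) = 0.00776/(16.1·7.33) = 6.576×10^-5 K/W
  R_mineral wool = L/(kA) = 0.0432/(0.0458·7.33) = 0.1287 K/W
  R_conv,out = 1/(hA) = 1/(16.3·7.33) = 0.008370 K/W
ΣR = 8.169×10^-5 + 6.576×10^-5 + 0.1287 + 0.008370 = 0.1372 K/W
Q = ΔT/ΣR = (167 °C − 26.6 °C)/0.1372 = 1020 W

Q = 1020 W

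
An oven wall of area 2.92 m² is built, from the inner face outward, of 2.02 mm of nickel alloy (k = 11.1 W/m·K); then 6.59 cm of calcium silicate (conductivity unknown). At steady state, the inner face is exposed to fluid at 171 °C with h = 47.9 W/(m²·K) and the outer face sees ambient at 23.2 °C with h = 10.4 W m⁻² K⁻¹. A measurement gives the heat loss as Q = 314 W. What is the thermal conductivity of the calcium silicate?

ΣR = ΔT/Q = |171 − 23.2|/314 = 0.4707 K/W
Known resistances:
  R_conv,in = 1/(hA) = 1/(47.9·2.92) = 0.007150 K/W
  R_nickel alloy = L/(kA) = 0.00202/(11.1·2.92) = 6.232×10^-5 K/W
  R_conv,out = 1/(hA) = 1/(10.4·2.92) = 0.03293 K/W
R_calcium silicate = ΣR − ΣR_known = 0.4707 − 0.04014 = 0.4306 K/W
L/(kA) = 0.4306 ⇒ k = 0.0659/(0.4306·2.92) = 0.0524 W/m·K

k = 0.0524 W/m·K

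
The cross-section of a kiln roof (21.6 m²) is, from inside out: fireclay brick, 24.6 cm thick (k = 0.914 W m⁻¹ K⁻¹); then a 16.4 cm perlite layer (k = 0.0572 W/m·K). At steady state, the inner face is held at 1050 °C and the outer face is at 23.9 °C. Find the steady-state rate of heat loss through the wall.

Q = 7070 W

Treat each layer as a resistance in series:
  R_fireclay brick = L/(kA) = 0.246/(0.914·21.6) = 0.01246 K/W
  R_perlite = L/(kA) = 0.164/(0.0572·21.6) = 0.1327 K/W
ΣR = 0.01246 + 0.1327 = 0.1452 K/W
Q = ΔT/ΣR = (1050 °C − 23.9 °C)/0.1452 = 7070 W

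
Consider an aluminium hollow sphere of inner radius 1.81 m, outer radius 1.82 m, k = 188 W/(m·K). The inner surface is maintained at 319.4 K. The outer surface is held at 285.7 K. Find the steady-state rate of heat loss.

Q = 26200 kW

Q = 4πk·ΔT/(1/r₁ − 1/r₂) = 4π × 188 × 33.7 / (1/1.81 − 1/1.82) = 2.62×10^7 W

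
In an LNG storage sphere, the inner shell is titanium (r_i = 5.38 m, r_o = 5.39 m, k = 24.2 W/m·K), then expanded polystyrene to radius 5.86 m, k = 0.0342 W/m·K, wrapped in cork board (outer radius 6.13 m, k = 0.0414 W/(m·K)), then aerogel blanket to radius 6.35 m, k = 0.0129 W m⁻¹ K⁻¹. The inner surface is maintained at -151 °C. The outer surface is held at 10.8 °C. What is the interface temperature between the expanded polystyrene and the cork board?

T = -84.3 °C

Series thermal resistances, inner to outer:
  R_titanium = (1/5.38 − 1/5.39)/(4πk) = 3.448×10^-4/(4π·24.2) = 1.134×10^-6 K/W
  R_expanded polystyrene = (1/5.39 − 1/5.86)/(4πk) = 0.01488/(4π·0.0342) = 0.03462 K/W
  R_cork board = (1/5.86 − 1/6.13)/(4πk) = 0.007516/(4π·0.0414) = 0.01445 K/W
  R_aerogel blanket = (1/6.13 − 1/6.35)/(4πk) = 0.005652/(4π·0.0129) = 0.03486 K/W
ΣR = 1.134×10^-6 + 0.03462 + 0.01445 + 0.03486 = 0.08393 K/W
Q = ΔT/ΣR = (-151 °C − 10.8 °C)/0.08393 = -1928 W
From the inner boundary to the expanded polystyrene/cork board interface, ΣR_partial = 0.03462 K/W.
T_interface = T_in − Q·ΣR_partial = -151 °C − (-1928)(0.03462) = -84.3 °C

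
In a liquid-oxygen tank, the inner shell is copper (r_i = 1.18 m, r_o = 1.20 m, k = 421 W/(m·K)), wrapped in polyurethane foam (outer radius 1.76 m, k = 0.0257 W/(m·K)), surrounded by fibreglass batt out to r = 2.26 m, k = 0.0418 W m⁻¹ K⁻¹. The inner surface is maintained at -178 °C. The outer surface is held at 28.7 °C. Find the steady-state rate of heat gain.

Treat each layer as a resistance in series:
  R_copper = (1/1.18 − 1/1.20)/(4πk) = 0.01412/(4π·421) = 2.670×10^-6 K/W
  R_polyurethane foam = (1/1.20 − 1/1.76)/(4πk) = 0.2652/(4π·0.0257) = 0.8210 K/W
  R_fibreglass batt = (1/1.76 − 1/2.26)/(4πk) = 0.1257/(4π·0.0418) = 0.2393 K/W
ΣR = 2.670×10^-6 + 0.8210 + 0.2393 = 1.060 K/W
Q = ΔT/ΣR = (-178 °C − 28.7 °C)/1.060 = -195 W
(Negative Q ⇒ heat flows inward; heat gain = 195 W.)

Q = 195 W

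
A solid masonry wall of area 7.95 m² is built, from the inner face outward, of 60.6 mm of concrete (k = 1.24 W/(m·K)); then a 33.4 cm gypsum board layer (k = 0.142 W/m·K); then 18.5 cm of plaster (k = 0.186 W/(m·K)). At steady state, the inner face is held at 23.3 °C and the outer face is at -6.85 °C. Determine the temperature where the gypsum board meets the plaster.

T = 1.98 °C

Series thermal resistances, inner to outer:
  R_concrete = L/(kA) = 0.0606/(1.24·7.95) = 0.006147 K/W
  R_gypsum board = L/(kA) = 0.334/(0.142·7.95) = 0.2959 K/W
  R_plaster = L/(kA) = 0.185/(0.186·7.95) = 0.1251 K/W
ΣR = 0.006147 + 0.2959 + 0.1251 = 0.4271 K/W
Q = ΔT/ΣR = (23.3 °C − -6.85 °C)/0.4271 = 70.59 W
From the inner boundary to the gypsum board/plaster interface, ΣR_partial = 0.3020 K/W.
T_interface = T_in − Q·ΣR_partial = 23.3 °C − (70.59)(0.3020) = 1.98 °C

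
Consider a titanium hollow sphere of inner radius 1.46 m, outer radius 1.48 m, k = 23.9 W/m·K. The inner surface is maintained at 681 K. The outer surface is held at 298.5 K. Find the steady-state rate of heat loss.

Q = 4πk·ΔT/(1/r₁ − 1/r₂) = 4π × 23.9 × 382.5 / (1/1.46 − 1/1.48) = 1.24×10^7 W

Q = 12400 kW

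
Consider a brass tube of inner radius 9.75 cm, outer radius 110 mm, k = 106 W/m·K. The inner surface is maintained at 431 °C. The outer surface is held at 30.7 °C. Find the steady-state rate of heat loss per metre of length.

Q' = 2210 kW/m

Q' = 2πk·ΔT/ln(r₂/r₁) = 2π × 106 × 400.3 / ln(0.110/0.0975) = 2.21×10^6 W/m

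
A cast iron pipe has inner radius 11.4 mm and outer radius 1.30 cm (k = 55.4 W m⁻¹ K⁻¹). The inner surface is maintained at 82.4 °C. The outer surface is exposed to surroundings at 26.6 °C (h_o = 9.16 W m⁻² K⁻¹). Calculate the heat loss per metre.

Q' = 41.7 W/m

Treat each layer as a resistance in series:
  R'_cast iron = ln(0.0130/0.0114)/(2πk) = 0.1313/(2π·55.4) = 3.773×10^-4 m·K/W
  R'_conv,out = 1/(2πr h) = 1/(2π·0.0130·9.16) = 1.337 m·K/W
ΣR = 3.773×10^-4 + 1.337 = 1.337 m·K/W
Q' = ΔT/ΣR = (82.4 °C − 26.6 °C)/1.337 = 41.7 W/m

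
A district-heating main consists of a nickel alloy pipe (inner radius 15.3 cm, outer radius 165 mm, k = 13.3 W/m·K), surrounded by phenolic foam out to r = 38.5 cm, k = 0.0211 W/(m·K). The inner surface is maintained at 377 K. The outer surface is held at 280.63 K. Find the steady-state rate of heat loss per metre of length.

Q' = 15.1 W/m

Series thermal resistances, inner to outer:
  R'_nickel alloy = ln(0.165/0.153)/(2πk) = 0.07551/(2π·13.3) = 9.036×10^-4 m·K/W
  R'_phenolic foam = ln(0.385/0.165)/(2πk) = 0.8473/(2π·0.0211) = 6.391 m·K/W
ΣR = 9.036×10^-4 + 6.391 = 6.392 m·K/W
Q' = ΔT/ΣR = (377 K − 280.63 K)/6.392 = 15.1 W/m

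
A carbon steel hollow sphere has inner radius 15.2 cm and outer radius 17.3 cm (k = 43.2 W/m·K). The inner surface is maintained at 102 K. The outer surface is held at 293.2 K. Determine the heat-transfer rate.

Q = 130 kW

Q = 4πk·ΔT/(1/r₁ − 1/r₂) = 4π × 43.2 × 191.2 / (1/0.152 − 1/0.173) = 1.30×10^5 W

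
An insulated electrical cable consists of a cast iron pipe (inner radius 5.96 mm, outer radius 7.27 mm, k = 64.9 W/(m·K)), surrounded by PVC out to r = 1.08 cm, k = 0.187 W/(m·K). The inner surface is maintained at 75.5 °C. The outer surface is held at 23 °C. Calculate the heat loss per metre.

Series thermal resistances, inner to outer:
  R'_cast iron = ln(0.00727/0.00596)/(2πk) = 0.1987/(2π·64.9) = 4.872×10^-4 m·K/W
  R'_PVC = ln(0.0108/0.00727)/(2πk) = 0.3958/(2π·0.187) = 0.3369 m·K/W
ΣR = 4.872×10^-4 + 0.3369 = 0.3374 m·K/W
Q' = ΔT/ΣR = (75.5 °C − 23 °C)/0.3374 = 156 W/m

Q' = 156 W/m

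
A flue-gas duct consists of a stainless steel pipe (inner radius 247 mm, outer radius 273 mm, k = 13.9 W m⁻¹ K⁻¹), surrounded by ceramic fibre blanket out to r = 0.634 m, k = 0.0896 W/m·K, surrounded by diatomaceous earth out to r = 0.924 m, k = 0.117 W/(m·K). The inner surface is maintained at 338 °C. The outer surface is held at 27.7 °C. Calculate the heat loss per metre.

Treat each layer as a resistance in series:
  R'_stainless steel = ln(0.273/0.247)/(2πk) = 0.1001/(2π·13.9) = 0.001146 m·K/W
  R'_ceramic fibre blanket = ln(0.634/0.273)/(2πk) = 0.8426/(2π·0.0896) = 1.497 m·K/W
  R'_diatomaceous earth = ln(0.924/0.634)/(2πk) = 0.3767/(2π·0.117) = 0.5124 m·K/W
ΣR = 0.001146 + 1.497 + 0.5124 = 2.011 m·K/W
Q' = ΔT/ΣR = (338 °C − 27.7 °C)/2.011 = 154 W/m

Q' = 154 W/m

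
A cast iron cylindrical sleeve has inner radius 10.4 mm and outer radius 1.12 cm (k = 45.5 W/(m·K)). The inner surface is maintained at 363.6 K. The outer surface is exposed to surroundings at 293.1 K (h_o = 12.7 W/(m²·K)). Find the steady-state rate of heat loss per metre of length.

Series thermal resistances, inner to outer:
  R'_cast iron = ln(0.0112/0.0104)/(2πk) = 0.07411/(2π·45.5) = 2.592×10^-4 m·K/W
  R'_conv,out = 1/(2πr h) = 1/(2π·0.0112·12.7) = 1.119 m·K/W
ΣR = 2.592×10^-4 + 1.119 = 1.119 m·K/W
Q' = ΔT/ΣR = (363.6 K − 293.1 K)/1.119 = 63.0 W/m

Q' = 63.0 W/m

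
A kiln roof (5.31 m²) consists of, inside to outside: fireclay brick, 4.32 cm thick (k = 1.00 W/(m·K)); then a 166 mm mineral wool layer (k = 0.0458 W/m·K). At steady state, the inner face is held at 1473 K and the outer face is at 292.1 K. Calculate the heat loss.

Resistance network (inner→outer):
  R_fireclay brick = L/(kA) = 0.0432/(1.00·5.31) = 0.008136 K/W
  R_mineral wool = L/(kA) = 0.166/(0.0458·5.31) = 0.6826 K/W
ΣR = 0.008136 + 0.6826 = 0.6907 K/W
Q = ΔT/ΣR = (1473 K − 292.1 K)/0.6907 = 1710 W

Q = 1710 W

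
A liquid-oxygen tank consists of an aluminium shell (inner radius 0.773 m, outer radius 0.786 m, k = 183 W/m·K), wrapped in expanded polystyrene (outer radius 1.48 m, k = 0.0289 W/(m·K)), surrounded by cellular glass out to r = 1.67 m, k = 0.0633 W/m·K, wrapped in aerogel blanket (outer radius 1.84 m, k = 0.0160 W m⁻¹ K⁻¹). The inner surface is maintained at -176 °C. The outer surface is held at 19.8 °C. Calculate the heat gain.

Series thermal resistances, inner to outer:
  R_aluminium = (1/0.773 − 1/0.786)/(4πk) = 0.02140/(4π·183) = 9.304×10^-6 K/W
  R_expanded polystyrene = (1/0.786 − 1/1.48)/(4πk) = 0.5966/(4π·0.0289) = 1.643 K/W
  R_cellular glass = (1/1.48 − 1/1.67)/(4πk) = 0.07687/(4π·0.0633) = 0.09664 K/W
  R_aerogel blanket = (1/1.67 − 1/1.84)/(4πk) = 0.05532/(4π·0.0160) = 0.2752 K/W
ΣR = 9.304×10^-6 + 1.643 + 0.09664 + 0.2752 = 2.015 K/W
Q = ΔT/ΣR = (-176 °C − 19.8 °C)/2.015 = -97.2 W
(Negative Q ⇒ heat flows inward; heat gain = 97.2 W.)

Q = 97.2 W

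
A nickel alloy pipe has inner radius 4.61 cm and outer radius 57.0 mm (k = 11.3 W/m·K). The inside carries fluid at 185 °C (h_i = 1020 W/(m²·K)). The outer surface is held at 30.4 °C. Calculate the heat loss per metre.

Series thermal resistances, inner to outer:
  R'_conv,in = 1/(2πr h) = 1/(2π·0.0461·1020) = 0.003385 m·K/W
  R'_nickel alloy = ln(0.0570/0.0461)/(2πk) = 0.2122/(2π·11.3) = 0.002989 m·K/W
ΣR = 0.003385 + 0.002989 = 0.006374 m·K/W
Q' = ΔT/ΣR = (185 °C − 30.4 °C)/0.006374 = 24300 W/m

Q' = 24.3 kW/m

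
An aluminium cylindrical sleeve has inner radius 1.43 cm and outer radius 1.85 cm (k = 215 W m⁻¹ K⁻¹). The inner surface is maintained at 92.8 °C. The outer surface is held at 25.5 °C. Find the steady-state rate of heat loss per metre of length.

Q' = 353 kW/m

Q' = 2πk·ΔT/ln(r₂/r₁) = 2π × 215 × 67.3 / ln(0.0185/0.0143) = 3.53×10^5 W/m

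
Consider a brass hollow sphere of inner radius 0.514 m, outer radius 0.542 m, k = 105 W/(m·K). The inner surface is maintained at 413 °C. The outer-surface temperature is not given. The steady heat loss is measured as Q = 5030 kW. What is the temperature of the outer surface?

T_out = 29.9 °C

Sum the resistances:
  R_brass = (1/0.514 − 1/0.542)/(4πk) = 0.1005/(4π·105) = 7.617×10^-5 K/W
ΣR = 7.617×10^-5 K/W
ΔT = Q·ΣR = 5.03×10^6 × 7.617×10^-5 = 383.1 K
Heat flows outward, so T_out = T_in − ΔT = 413 − 383.1 = 29.9 °C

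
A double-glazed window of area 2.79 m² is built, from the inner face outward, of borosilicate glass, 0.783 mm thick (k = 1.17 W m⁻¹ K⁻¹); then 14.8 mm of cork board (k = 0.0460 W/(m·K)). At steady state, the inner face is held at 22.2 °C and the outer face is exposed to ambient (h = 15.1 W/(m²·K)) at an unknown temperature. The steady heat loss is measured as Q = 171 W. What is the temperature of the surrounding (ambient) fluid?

Sum the resistances:
  R_borosilicate glass = L/(kA) = 7.83×10^-4/(1.17·2.79) = 2.399×10^-4 K/W
  R_cork board = L/(kA) = 0.0148/(0.0460·2.79) = 0.1153 K/W
  R_conv,out = 1/(hA) = 1/(15.1·2.79) = 0.02374 K/W
ΣR = 0.1393 K/W
ΔT = Q·ΣR = 171 × 0.1393 = 23.82 K
Heat flows outward, so T_out = T_in − ΔT = 22.2 − 23.82 = -1.62 °C

T_out = -1.62 °C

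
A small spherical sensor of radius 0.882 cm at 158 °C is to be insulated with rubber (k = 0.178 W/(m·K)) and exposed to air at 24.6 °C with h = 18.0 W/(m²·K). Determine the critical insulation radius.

r_cr = 1.98 cm

For a sphere, r_cr = 2k_ins/h = 2·0.178/18.0 = 0.0198 m = 1.98 cm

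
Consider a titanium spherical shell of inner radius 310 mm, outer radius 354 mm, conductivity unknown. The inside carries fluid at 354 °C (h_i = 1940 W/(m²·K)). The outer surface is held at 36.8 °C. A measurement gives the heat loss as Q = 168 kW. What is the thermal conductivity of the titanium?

ΣR = ΔT/Q = |354 − 36.8|/1.68×10^5 = 0.001888 K/W
Known resistances:
  R_conv,in = 1/(4πr²h) = 1/(4π·0.310²·1940) = 4.268×10^-4 K/W
R_titanium = ΣR − ΣR_known = 0.001888 − 4.268×10^-4 = 0.001461 K/W
(1/r₁−1/r₂)/(4πk) = 0.001461 ⇒ k = 0.4009/(4π·0.001461) = 21.8 W/m·K

k = 21.8 W/m·K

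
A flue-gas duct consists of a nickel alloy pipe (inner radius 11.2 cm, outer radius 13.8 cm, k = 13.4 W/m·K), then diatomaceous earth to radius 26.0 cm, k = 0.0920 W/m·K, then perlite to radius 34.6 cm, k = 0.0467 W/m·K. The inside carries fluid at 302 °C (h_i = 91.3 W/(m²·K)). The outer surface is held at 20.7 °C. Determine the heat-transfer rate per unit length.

Treat each layer as a resistance in series:
  R'_conv,in = 1/(2πr h) = 1/(2π·0.112·91.3) = 0.01556 m·K/W
  R'_nickel alloy = ln(0.138/0.112)/(2πk) = 0.2088/(2π·13.4) = 0.002479 m·K/W
  R'_diatomaceous earth = ln(0.260/0.138)/(2πk) = 0.6334/(2π·0.0920) = 1.096 m·K/W
  R'_perlite = ln(0.346/0.260)/(2πk) = 0.2858/(2π·0.0467) = 0.9739 m·K/W
ΣR = 0.01556 + 0.002479 + 1.096 + 0.9739 = 2.088 m·K/W
Q' = ΔT/ΣR = (302 °C − 20.7 °C)/2.088 = 135 W/m

Q' = 135 W/m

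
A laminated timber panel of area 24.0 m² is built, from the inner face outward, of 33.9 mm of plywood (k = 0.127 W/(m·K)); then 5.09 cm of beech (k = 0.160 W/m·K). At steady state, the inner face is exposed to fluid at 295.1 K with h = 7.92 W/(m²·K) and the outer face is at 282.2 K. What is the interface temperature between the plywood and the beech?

T = 288.0 K

Treat each layer as a resistance in series:
  R_conv,in = 1/(hA) = 1/(7.92·24.0) = 0.005261 K/W
  R_plywood = L/(kA) = 0.0339/(0.127·24.0) = 0.01112 K/W
  R_beech = L/(kA) = 0.0509/(0.160·24.0) = 0.01326 K/W
ΣR = 0.005261 + 0.01112 + 0.01326 = 0.02964 K/W
Q = ΔT/ΣR = (295.1 K − 282.2 K)/0.02964 = 435.2 W
From the inner boundary to the plywood/beech interface, ΣR_partial = 0.01638 K/W.
T_interface = T_in − Q·ΣR_partial = 295.1 K − (435.2)(0.01638) = 288.0 K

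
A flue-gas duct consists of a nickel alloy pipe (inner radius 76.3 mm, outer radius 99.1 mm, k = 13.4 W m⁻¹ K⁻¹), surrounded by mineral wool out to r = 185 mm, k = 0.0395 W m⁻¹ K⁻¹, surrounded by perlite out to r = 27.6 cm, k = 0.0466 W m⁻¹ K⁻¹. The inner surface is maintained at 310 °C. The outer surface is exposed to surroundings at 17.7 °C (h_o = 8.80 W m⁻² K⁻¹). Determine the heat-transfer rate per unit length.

Series thermal resistances, inner to outer:
  R'_nickel alloy = ln(0.0991/0.0763)/(2πk) = 0.2615/(2π·13.4) = 0.003105 m·K/W
  R'_mineral wool = ln(0.185/0.0991)/(2πk) = 0.6242/(2π·0.0395) = 2.515 m·K/W
  R'_perlite = ln(0.276/0.185)/(2πk) = 0.4000/(2π·0.0466) = 1.366 m·K/W
  R'_conv,out = 1/(2πr h) = 1/(2π·0.276·8.80) = 0.06553 m·K/W
ΣR = 0.003105 + 2.515 + 1.366 + 0.06553 = 3.950 m·K/W
Q' = ΔT/ΣR = (310 °C − 17.7 °C)/3.950 = 74.0 W/m

Q' = 74.0 W/m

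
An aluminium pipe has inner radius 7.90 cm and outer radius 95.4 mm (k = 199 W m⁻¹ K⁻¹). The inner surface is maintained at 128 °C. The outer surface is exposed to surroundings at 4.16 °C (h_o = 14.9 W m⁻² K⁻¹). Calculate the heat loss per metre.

Treat each layer as a resistance in series:
  R'_aluminium = ln(0.0954/0.0790)/(2πk) = 0.1886/(2π·199) = 1.509×10^-4 m·K/W
  R'_conv,out = 1/(2πr h) = 1/(2π·0.0954·14.9) = 0.1120 m·K/W
ΣR = 1.509×10^-4 + 0.1120 = 0.1122 m·K/W
Q' = ΔT/ΣR = (128 °C − 4.16 °C)/0.1122 = 1100 W/m

Q' = 1100 W/m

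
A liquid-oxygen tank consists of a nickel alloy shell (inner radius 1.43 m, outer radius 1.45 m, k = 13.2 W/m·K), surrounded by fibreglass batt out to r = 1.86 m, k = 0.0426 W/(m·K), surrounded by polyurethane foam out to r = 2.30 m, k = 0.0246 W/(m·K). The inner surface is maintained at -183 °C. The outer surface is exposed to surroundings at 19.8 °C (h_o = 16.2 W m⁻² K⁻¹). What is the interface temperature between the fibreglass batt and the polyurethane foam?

T = -89.7 °C

Resistance network (inner→outer):
  R_nickel alloy = (1/1.43 − 1/1.45)/(4πk) = 0.009646/(4π·13.2) = 5.815×10^-5 K/W
  R_fibreglass batt = (1/1.45 − 1/1.86)/(4πk) = 0.1520/(4π·0.0426) = 0.2840 K/W
  R_polyurethane foam = (1/1.86 − 1/2.30)/(4πk) = 0.1029/(4π·0.0246) = 0.3327 K/W
  R_conv,out = 1/(4πr²h) = 1/(4π·2.30²·16.2) = 9.286×10^-4 K/W
ΣR = 5.815×10^-5 + 0.2840 + 0.3327 + 9.286×10^-4 = 0.6177 K/W
Q = ΔT/ΣR = (-183 °C − 19.8 °C)/0.6177 = -328.3 W
From the inner boundary to the fibreglass batt/polyurethane foam interface, ΣR_partial = 0.2841 K/W.
T_interface = T_in − Q·ΣR_partial = -183 °C − (-328.3)(0.2841) = -89.7 °C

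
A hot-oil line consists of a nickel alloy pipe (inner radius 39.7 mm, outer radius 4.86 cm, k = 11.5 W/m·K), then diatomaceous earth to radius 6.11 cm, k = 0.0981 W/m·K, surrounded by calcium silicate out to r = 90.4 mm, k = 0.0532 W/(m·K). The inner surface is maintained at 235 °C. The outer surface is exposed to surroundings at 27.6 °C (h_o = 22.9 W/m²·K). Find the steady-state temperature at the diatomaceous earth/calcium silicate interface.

T = 187 °C

Treat each layer as a resistance in series:
  R'_nickel alloy = ln(0.0486/0.0397)/(2πk) = 0.2023/(2π·11.5) = 0.002799 m·K/W
  R'_diatomaceous earth = ln(0.0611/0.0486)/(2πk) = 0.2289/(2π·0.0981) = 0.3713 m·K/W
  R'_calcium silicate = ln(0.0904/0.0611)/(2πk) = 0.3917/(2π·0.0532) = 1.172 m·K/W
  R'_conv,out = 1/(2πr h) = 1/(2π·0.0904·22.9) = 0.07688 m·K/W
ΣR = 0.002799 + 0.3713 + 1.172 + 0.07688 = 1.623 m·K/W
Q' = ΔT/ΣR = (235 °C − 27.6 °C)/1.623 = 127.8 W/m
From the inner boundary to the diatomaceous earth/calcium silicate interface, ΣR_partial = 0.3741 m·K/W.
T_interface = T_in − Q'·ΣR_partial = 235 °C − (127.8)(0.3741) = 187 °C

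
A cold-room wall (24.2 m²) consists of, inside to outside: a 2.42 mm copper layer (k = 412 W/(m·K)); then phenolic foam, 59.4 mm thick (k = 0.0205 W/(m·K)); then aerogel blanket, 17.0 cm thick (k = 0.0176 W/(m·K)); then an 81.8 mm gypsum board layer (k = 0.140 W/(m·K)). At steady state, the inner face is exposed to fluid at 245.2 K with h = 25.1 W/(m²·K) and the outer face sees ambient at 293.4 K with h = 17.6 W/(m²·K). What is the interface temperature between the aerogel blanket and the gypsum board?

T = 291.1 K

Resistance network (inner→outer):
  R_conv,in = 1/(hA) = 1/(25.1·24.2) = 0.001646 K/W
  R_copper = L/(kA) = 0.00242/(412·24.2) = 2.427×10^-7 K/W
  R_phenolic foam = L/(kA) = 0.0594/(0.0205·24.2) = 0.1197 K/W
  R_aerogel blanket = L/(kA) = 0.170/(0.0176·24.2) = 0.3991 K/W
  R_gypsum board = L/(kA) = 0.0818/(0.140·24.2) = 0.02414 K/W
  R_conv,out = 1/(hA) = 1/(17.6·24.2) = 0.002348 K/W
ΣR = 0.001646 + 2.427×10^-7 + 0.1197 + 0.3991 + 0.02414 + 0.002348 = 0.5469 K/W
Q = ΔT/ΣR = (245.2 K − 293.4 K)/0.5469 = -88.13 W
From the inner boundary to the aerogel blanket/gypsum board interface, ΣR_partial = 0.5204 K/W.
T_interface = T_in − Q·ΣR_partial = 245.2 K − (-88.13)(0.5204) = 291.1 K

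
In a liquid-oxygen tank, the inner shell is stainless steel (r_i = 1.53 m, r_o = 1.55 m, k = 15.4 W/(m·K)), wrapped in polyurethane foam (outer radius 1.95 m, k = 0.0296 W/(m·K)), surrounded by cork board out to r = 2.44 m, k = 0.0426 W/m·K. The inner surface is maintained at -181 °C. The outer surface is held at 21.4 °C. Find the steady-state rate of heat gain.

Resistance network (inner→outer):
  R_stainless steel = (1/1.53 − 1/1.55)/(4πk) = 0.008433/(4π·15.4) = 4.358×10^-5 K/W
  R_polyurethane foam = (1/1.55 − 1/1.95)/(4πk) = 0.1323/(4π·0.0296) = 0.3558 K/W
  R_cork board = (1/1.95 − 1/2.44)/(4πk) = 0.1030/(4π·0.0426) = 0.1924 K/W
ΣR = 4.358×10^-5 + 0.3558 + 0.1924 = 0.5482 K/W
Q = ΔT/ΣR = (-181 °C − 21.4 °C)/0.5482 = -369 W
(Negative Q ⇒ heat flows inward; heat gain = 369 W.)

Q = 369 W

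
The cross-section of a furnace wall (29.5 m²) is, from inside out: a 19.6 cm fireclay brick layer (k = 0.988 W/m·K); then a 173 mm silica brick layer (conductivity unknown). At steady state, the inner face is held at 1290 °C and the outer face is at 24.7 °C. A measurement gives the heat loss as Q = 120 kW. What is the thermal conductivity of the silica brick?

ΣR = ΔT/Q = |1290 − 24.7|/1.20×10^5 = 0.01054 K/W
Known resistances:
  R_fireclay brick = L/(kA) = 0.196/(0.988·29.5) = 0.006725 K/W
R_silica brick = ΣR − ΣR_known = 0.01054 − 0.006725 = 0.003815 K/W
L/(kA) = 0.003815 ⇒ k = 0.173/(0.003815·29.5) = 1.54 W/m·K

k = 1.54 W/m·K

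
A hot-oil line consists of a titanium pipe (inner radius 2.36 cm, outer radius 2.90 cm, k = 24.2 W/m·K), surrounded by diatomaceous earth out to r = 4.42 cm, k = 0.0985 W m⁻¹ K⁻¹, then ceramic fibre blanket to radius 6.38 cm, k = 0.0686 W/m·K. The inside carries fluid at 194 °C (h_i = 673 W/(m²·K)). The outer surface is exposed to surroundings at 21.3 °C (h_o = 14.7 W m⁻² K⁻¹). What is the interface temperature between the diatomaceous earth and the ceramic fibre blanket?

Resistance network (inner→outer):
  R'_conv,in = 1/(2πr h) = 1/(2π·0.0236·673) = 0.01002 m·K/W
  R'_titanium = ln(0.0290/0.0236)/(2πk) = 0.2060/(2π·24.2) = 0.001355 m·K/W
  R'_diatomaceous earth = ln(0.0442/0.0290)/(2πk) = 0.4214/(2π·0.0985) = 0.6809 m·K/W
  R'_ceramic fibre blanket = ln(0.0638/0.0442)/(2πk) = 0.3670/(2π·0.0686) = 0.8515 m·K/W
  R'_conv,out = 1/(2πr h) = 1/(2π·0.0638·14.7) = 0.1697 m·K/W
ΣR = 0.01002 + 0.001355 + 0.6809 + 0.8515 + 0.1697 = 1.713 m·K/W
Q' = ΔT/ΣR = (194 °C − 21.3 °C)/1.713 = 100.8 W/m
From the inner boundary to the diatomaceous earth/ceramic fibre blanket interface, ΣR_partial = 0.6923 m·K/W.
T_interface = T_in − Q'·ΣR_partial = 194 °C − (100.8)(0.6923) = 124 °C

T = 124 °C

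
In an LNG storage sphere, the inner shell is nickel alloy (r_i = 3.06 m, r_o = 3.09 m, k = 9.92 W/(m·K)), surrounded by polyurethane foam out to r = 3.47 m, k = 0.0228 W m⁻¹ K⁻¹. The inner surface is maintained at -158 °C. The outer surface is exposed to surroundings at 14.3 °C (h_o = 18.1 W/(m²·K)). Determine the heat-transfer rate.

Resistance network (inner→outer):
  R_nickel alloy = (1/3.06 − 1/3.09)/(4πk) = 0.003173/(4π·9.92) = 2.545×10^-5 K/W
  R_polyurethane foam = (1/3.09 − 1/3.47)/(4πk) = 0.03544/(4π·0.0228) = 0.1237 K/W
  R_conv,out = 1/(4πr²h) = 1/(4π·3.47²·18.1) = 3.651×10^-4 K/W
ΣR = 2.545×10^-5 + 0.1237 + 3.651×10^-4 = 0.1241 K/W
Q = ΔT/ΣR = (-158 °C − 14.3 °C)/0.1241 = -1390 W
(Negative Q ⇒ heat flows inward; heat gain = 1390 W.)

Q = 1390 W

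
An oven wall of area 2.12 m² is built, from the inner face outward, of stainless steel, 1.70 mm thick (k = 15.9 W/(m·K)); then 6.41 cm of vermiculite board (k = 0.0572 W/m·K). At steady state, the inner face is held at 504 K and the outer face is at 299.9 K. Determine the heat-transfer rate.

Q = 386 W

Treat each layer as a resistance in series:
  R_stainless steel = L/(kA) = 0.00170/(15.9·2.12) = 5.043×10^-5 K/W
  R_vermiculite board = L/(kA) = 0.0641/(0.0572·2.12) = 0.5286 K/W
ΣR = 5.043×10^-5 + 0.5286 = 0.5287 K/W
Q = ΔT/ΣR = (504 K − 299.9 K)/0.5287 = 386 W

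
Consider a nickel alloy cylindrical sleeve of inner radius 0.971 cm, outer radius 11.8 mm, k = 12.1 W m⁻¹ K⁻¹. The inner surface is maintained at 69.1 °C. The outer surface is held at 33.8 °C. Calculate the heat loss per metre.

Q' = 13.8 kW/m

Q' = 2πk·ΔT/ln(r₂/r₁) = 2π × 12.1 × 35.3 / ln(0.0118/0.00971) = 13800 W/m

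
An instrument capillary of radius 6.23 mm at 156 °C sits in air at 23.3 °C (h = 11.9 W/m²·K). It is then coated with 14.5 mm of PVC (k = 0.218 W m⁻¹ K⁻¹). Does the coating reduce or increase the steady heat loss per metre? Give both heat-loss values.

Critical radius for a cylinder: r_cr = k/h = 0.0183 m = 1.83 cm.
Outer radius after coating: r₂ = 0.00623 + 0.0145 = 0.02073 m.
r₁ < r_cr < r₂: heat loss rises to a maximum at r_cr then falls. Whether the coating helps depends on whether Q(r₂) has dropped back below Q(r₁).
Bare: R = 1/(2πr₁h) = 2.147 m·K/W; Q = 132.7/2.147 = 61.8 W/m.
Coated: R = R_cond + R_conv = 1.523 m·K/W; Q = 132.7/1.523 = 87.1 W/m.

increases: 61.8 → 87.1 W/m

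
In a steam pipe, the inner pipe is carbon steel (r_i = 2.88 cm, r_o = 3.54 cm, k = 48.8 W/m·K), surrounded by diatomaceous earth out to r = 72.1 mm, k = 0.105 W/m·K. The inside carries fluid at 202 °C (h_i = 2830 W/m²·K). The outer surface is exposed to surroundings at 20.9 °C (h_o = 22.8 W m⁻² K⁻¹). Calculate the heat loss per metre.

Q' = 154 W/m

Treat each layer as a resistance in series:
  R'_conv,in = 1/(2πr h) = 1/(2π·0.0288·2830) = 0.001953 m·K/W
  R'_carbon steel = ln(0.0354/0.0288)/(2πk) = 0.2063/(2π·48.8) = 6.729×10^-4 m·K/W
  R'_diatomaceous earth = ln(0.0721/0.0354)/(2πk) = 0.7113/(2π·0.105) = 1.078 m·K/W
  R'_conv,out = 1/(2πr h) = 1/(2π·0.0721·22.8) = 0.09682 m·K/W
ΣR = 0.001953 + 6.729×10^-4 + 1.078 + 0.09682 = 1.177 m·K/W
Q' = ΔT/ΣR = (202 °C − 20.9 °C)/1.177 = 154 W/m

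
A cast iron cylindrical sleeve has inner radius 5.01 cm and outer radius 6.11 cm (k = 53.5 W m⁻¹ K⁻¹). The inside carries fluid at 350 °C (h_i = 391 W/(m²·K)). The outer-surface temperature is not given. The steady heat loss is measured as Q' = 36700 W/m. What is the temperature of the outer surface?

T_out = 30.2 °C

Series resistances:
  R'_conv,in = 1/(2πr h) = 1/(2π·0.0501·391) = 0.008125 m·K/W
  R'_cast iron = ln(0.0611/0.0501)/(2πk) = 0.1985/(2π·53.5) = 5.905×10^-4 m·K/W
ΣR = 0.008715 m·K/W
ΔT = Q'·ΣR = 36700 × 0.008715 = 319.8 K
Heat flows outward, so T_out = T_in − ΔT = 350 − 319.8 = 30.2 °C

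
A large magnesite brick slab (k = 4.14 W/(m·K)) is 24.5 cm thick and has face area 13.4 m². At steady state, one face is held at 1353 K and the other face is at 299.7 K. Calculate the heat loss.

Q = 2.39×10^5 W

Q = kA·ΔT/L = 4.14 × 13.4 × |1353 K − 299.7 K| / 0.245 = 2.39×10^5 W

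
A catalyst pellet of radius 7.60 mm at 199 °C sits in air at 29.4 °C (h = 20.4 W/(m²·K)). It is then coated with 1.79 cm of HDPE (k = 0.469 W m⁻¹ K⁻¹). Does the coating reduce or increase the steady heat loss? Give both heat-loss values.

Critical radius for a sphere: r_cr = 2k/h = 0.0460 m = 4.60 cm.
Outer radius after coating: r₂ = 0.00760 + 0.0179 = 0.02550 m.
Since r₁ < r_cr and r₂ ≤ r_cr, the coating moves toward the maximum at r_cr — heat loss rises.
Bare: R = 1/(4πr₁²h) = 67.54 K/W; Q = 169.6/67.54 = 2.51 W.
Coated: R = R_cond + R_conv = 21.67 K/W; Q = 169.6/21.67 = 7.83 W.

increases: 2.51 → 7.83 W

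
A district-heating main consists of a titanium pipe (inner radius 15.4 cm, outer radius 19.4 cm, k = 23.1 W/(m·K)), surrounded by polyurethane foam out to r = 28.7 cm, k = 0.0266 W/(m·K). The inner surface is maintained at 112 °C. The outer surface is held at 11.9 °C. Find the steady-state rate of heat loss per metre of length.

Q' = 42.7 W/m

Resistance network (inner→outer):
  R'_titanium = ln(0.194/0.154)/(2πk) = 0.2309/(2π·23.1) = 0.001591 m·K/W
  R'_polyurethane foam = ln(0.287/0.194)/(2πk) = 0.3916/(2π·0.0266) = 2.343 m·K/W
ΣR = 0.001591 + 2.343 = 2.345 m·K/W
Q' = ΔT/ΣR = (112 °C − 11.9 °C)/2.345 = 42.7 W/m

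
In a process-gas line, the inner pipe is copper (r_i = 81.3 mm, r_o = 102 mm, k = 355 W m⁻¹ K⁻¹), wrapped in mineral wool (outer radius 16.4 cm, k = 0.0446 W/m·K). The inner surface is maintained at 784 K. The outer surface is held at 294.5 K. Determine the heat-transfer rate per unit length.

Q' = 289 W/m

Treat each layer as a resistance in series:
  R'_copper = ln(0.102/0.0813)/(2πk) = 0.2268/(2π·355) = 1.017×10^-4 m·K/W
  R'_mineral wool = ln(0.164/0.102)/(2πk) = 0.4749/(2π·0.0446) = 1.695 m·K/W
ΣR = 1.017×10^-4 + 1.695 = 1.695 m·K/W
Q' = ΔT/ΣR = (784 K − 294.5 K)/1.695 = 289 W/m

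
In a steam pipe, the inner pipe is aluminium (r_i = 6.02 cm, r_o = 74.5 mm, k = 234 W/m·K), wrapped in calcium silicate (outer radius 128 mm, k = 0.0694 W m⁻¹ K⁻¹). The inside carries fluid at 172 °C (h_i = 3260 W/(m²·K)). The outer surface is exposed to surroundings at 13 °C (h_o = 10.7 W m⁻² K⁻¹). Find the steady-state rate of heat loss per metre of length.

Resistance network (inner→outer):
  R'_conv,in = 1/(2πr h) = 1/(2π·0.0602·3260) = 8.110×10^-4 m·K/W
  R'_aluminium = ln(0.0745/0.0602)/(2πk) = 0.2131/(2π·234) = 1.450×10^-4 m·K/W
  R'_calcium silicate = ln(0.128/0.0745)/(2πk) = 0.5412/(2π·0.0694) = 1.241 m·K/W
  R'_conv,out = 1/(2πr h) = 1/(2π·0.128·10.7) = 0.1162 m·K/W
ΣR = 8.110×10^-4 + 1.450×10^-4 + 1.241 + 0.1162 = 1.358 m·K/W
Q' = ΔT/ΣR = (172 °C − 13 °C)/1.358 = 117 W/m

Q' = 117 W/m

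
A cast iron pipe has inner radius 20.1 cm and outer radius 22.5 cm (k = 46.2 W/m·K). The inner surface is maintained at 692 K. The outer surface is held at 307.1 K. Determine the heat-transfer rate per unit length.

Q' = 991 kW/m

Q' = 2πk·ΔT/ln(r₂/r₁) = 2π × 46.2 × 384.9 / ln(0.225/0.201) = 9.91×10^5 W/m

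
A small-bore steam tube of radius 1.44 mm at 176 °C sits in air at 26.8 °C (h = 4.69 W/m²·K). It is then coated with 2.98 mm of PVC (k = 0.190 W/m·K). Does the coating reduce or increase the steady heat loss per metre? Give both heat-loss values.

increases: 6.33 → 17.3 W/m

Critical radius for a cylinder: r_cr = k/h = 0.0405 m = 4.05 cm.
Outer radius after coating: r₂ = 0.00144 + 0.00298 = 0.00442 m.
Since r₁ < r_cr and r₂ ≤ r_cr, the coating moves toward the maximum at r_cr — heat loss rises.
Bare: R = 1/(2πr₁h) = 23.57 m·K/W; Q = 149.2/23.57 = 6.33 W/m.
Coated: R = R_cond + R_conv = 8.617 m·K/W; Q = 149.2/8.617 = 17.3 W/m.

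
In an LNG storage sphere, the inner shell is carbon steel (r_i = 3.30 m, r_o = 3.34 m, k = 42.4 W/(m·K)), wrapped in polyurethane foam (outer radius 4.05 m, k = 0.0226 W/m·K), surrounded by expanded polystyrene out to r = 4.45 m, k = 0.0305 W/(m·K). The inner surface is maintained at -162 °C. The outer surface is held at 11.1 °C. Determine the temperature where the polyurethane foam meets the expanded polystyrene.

T = -30.2 °C

Treat each layer as a resistance in series:
  R_carbon steel = (1/3.30 − 1/3.34)/(4πk) = 0.003629/(4π·42.4) = 6.811×10^-6 K/W
  R_polyurethane foam = (1/3.34 − 1/4.05)/(4πk) = 0.05249/(4π·0.0226) = 0.1848 K/W
  R_expanded polystyrene = (1/4.05 − 1/4.45)/(4πk) = 0.02219/(4π·0.0305) = 0.05791 K/W
ΣR = 6.811×10^-6 + 0.1848 + 0.05791 = 0.2427 K/W
Q = ΔT/ΣR = (-162 °C − 11.1 °C)/0.2427 = -713.2 W
From the inner boundary to the polyurethane foam/expanded polystyrene interface, ΣR_partial = 0.1848 K/W.
T_interface = T_in − Q·ΣR_partial = -162 °C − (-713.2)(0.1848) = -30.2 °C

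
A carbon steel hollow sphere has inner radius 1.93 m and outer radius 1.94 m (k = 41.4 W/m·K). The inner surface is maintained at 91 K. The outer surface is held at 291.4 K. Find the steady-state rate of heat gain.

Q = 4πk·ΔT/(1/r₁ − 1/r₂) = 4π × 41.4 × 200.4 / (1/1.93 − 1/1.94) = 3.90×10^7 W

Q = 39000 kW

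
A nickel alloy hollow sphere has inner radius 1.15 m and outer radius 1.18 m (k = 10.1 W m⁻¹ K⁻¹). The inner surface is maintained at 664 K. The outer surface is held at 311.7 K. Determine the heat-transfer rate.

Q = 4πk·ΔT/(1/r₁ − 1/r₂) = 4π × 10.1 × 352.3 / (1/1.15 − 1/1.18) = 2.02×10^6 W

Q = 2.02×10^6 W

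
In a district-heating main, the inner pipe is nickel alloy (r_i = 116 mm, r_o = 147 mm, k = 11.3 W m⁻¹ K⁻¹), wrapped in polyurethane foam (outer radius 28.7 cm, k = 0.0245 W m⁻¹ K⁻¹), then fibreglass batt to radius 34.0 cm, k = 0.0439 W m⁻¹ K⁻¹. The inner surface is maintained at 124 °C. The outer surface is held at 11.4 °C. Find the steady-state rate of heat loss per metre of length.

Q' = 22.7 W/m

Treat each layer as a resistance in series:
  R'_nickel alloy = ln(0.147/0.116)/(2πk) = 0.2368/(2π·11.3) = 0.003336 m·K/W
  R'_polyurethane foam = ln(0.287/0.147)/(2πk) = 0.6690/(2π·0.0245) = 4.346 m·K/W
  R'_fibreglass batt = ln(0.340/0.287)/(2πk) = 0.1695/(2π·0.0439) = 0.6144 m·K/W
ΣR = 0.003336 + 4.346 + 0.6144 = 4.964 m·K/W
Q' = ΔT/ΣR = (124 °C − 11.4 °C)/4.964 = 22.7 W/m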